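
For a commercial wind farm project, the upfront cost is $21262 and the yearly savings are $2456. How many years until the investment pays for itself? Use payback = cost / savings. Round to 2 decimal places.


Simple payback period = initial cost / annual savings
Payback = 21262 / 2456
Payback = 8.66 years

8.66


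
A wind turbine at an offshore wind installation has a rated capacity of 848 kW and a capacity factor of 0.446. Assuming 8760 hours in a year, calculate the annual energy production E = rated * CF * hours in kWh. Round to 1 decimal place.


Annual energy = rated_kW * capacity_factor * hours_per_year
Given: P_rated = 848 kW, CF = 0.446, hours = 8760
E = 848 * 0.446 * 8760
E = 3313102.1 kWh

3313102.1


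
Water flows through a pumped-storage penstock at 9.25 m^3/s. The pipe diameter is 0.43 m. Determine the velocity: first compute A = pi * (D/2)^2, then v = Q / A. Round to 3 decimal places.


Compute pipe cross-sectional area:
  A = pi * (D/2)^2 = pi * (0.43/2)^2 = 0.1452 m^2
Calculate velocity:
  v = Q / A = 9.25 / 0.1452
  v = 63.696 m/s

63.696


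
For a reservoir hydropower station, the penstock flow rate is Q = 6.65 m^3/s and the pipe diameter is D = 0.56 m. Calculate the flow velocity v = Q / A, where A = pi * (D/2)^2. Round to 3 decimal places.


Compute pipe cross-sectional area:
  A = pi * (D/2)^2 = pi * (0.56/2)^2 = 0.2463 m^2
Calculate velocity:
  v = Q / A = 6.65 / 0.2463
  v = 26.999 m/s

26.999


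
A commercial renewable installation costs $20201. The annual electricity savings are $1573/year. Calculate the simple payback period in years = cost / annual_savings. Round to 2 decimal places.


Simple payback period = initial cost / annual savings
Payback = 20201 / 1573
Payback = 12.84 years

12.84


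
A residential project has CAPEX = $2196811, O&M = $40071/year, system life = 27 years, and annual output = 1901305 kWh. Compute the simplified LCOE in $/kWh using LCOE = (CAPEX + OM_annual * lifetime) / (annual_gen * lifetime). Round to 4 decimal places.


Total cost = CAPEX + OM * lifetime = 2196811 + 40071 * 27 = 2196811 + 1081917 = 3278728
Total generation = annual * lifetime = 1901305 * 27 = 51335235 kWh
LCOE = 3278728 / 51335235
LCOE = 0.0639 $/kWh

0.0639


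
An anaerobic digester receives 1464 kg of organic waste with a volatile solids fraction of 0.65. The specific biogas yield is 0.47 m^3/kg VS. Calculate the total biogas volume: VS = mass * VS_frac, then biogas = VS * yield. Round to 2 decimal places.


Compute volatile solids:
  VS = mass * VS_fraction = 1464 * 0.65 = 951.6 kg
Calculate biogas volume:
  Biogas = VS * specific_yield = 951.6 * 0.47
  Biogas = 447.25 m^3

447.25


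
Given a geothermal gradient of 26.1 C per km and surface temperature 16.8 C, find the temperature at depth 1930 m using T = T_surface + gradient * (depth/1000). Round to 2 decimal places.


Convert depth to km: 1930 / 1000 = 1.93 km
Temperature increase = gradient * depth_km = 26.1 * 1.93 = 50.37 C
Temperature at depth = T_surface + delta_T = 16.8 + 50.37
T = 67.17 C

67.17


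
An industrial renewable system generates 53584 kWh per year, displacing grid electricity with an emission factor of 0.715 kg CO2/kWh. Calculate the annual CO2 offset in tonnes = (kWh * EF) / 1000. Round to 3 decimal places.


CO2 offset in kg = generation * emission_factor
CO2 offset = 53584 * 0.715 = 38312.56 kg
Convert to tonnes:
  CO2 offset = 38312.56 / 1000 = 38.313 tonnes

38.313


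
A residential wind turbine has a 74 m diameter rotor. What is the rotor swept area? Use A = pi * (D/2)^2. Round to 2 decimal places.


Compute the rotor radius:
  r = D / 2 = 74 / 2 = 37.0 m
Calculate swept area:
  A = pi * r^2 = pi * 37.0^2
  A = 4300.84 m^2

4300.84


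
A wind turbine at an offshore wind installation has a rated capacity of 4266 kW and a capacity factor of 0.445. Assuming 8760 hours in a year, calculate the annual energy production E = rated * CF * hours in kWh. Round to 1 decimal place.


Annual energy = rated_kW * capacity_factor * hours_per_year
Given: P_rated = 4266 kW, CF = 0.445, hours = 8760
E = 4266 * 0.445 * 8760
E = 16629721.2 kWh

16629721.2


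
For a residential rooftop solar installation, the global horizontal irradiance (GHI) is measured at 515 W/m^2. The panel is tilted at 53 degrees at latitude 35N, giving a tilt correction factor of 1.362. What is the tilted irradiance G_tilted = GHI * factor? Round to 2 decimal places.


Identify the given values:
  GHI = 515 W/m^2, tilt correction factor = 1.362
Apply the formula G_tilted = GHI * factor:
  G_tilted = 515 * 1.362
  G_tilted = 701.43 W/m^2

701.43


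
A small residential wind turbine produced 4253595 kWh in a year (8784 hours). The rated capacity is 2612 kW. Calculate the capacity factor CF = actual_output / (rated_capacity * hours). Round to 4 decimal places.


Capacity factor = actual output / maximum possible output
Maximum possible = rated * hours = 2612 * 8784 = 22943808 kWh
CF = 4253595 / 22943808
CF = 0.1854

0.1854


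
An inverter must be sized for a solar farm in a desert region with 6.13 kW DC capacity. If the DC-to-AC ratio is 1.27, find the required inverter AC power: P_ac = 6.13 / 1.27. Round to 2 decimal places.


The inverter AC capacity is determined by the DC/AC ratio.
Given: P_dc = 6.13 kW, DC/AC ratio = 1.27
P_ac = P_dc / ratio = 6.13 / 1.27
P_ac = 4.83 kW

4.83


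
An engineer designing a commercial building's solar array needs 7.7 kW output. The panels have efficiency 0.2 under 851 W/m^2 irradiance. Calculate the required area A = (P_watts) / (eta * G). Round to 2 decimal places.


Convert target power to watts: P = 7.7 * 1000 = 7700.0 W
Compute denominator: eta * G = 0.2 * 851 = 170.2
Required area A = P / (eta * G) = 7700.0 / 170.2
A = 45.24 m^2

45.24


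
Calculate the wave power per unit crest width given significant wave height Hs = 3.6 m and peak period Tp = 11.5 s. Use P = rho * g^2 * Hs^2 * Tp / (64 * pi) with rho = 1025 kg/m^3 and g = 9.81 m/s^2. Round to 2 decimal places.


Apply wave power formula:
  g^2 = 9.81^2 = 96.2361
  Hs^2 = 3.6^2 = 12.96
  Numerator = rho * g^2 * Hs^2 * Tp = 1025 * 96.2361 * 12.96 * 11.5 = 14701604.05
  Denominator = 64 * pi = 201.0619
  P = 14701604.05 / 201.0619 = 73119.78 W/m

73119.78


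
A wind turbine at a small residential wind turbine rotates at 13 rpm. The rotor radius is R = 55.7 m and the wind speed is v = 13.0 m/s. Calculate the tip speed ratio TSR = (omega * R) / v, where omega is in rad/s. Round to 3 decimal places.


Convert rotational speed to rad/s:
  omega = 13 * 2 * pi / 60 = 1.3614 rad/s
Compute tip speed:
  v_tip = omega * R = 1.3614 * 55.7 = 75.828 m/s
Tip speed ratio:
  TSR = v_tip / v_wind = 75.828 / 13.0 = 5.833

5.833


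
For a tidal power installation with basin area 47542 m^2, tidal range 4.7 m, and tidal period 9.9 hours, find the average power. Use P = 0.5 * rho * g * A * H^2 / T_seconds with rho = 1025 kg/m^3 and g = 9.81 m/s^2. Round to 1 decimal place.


Convert period to seconds: T = 9.9 * 3600 = 35640.0 s
H^2 = 4.7^2 = 22.09
P = 0.5 * rho * g * A * H^2 / T
P = 0.5 * 1025 * 9.81 * 47542 * 22.09 / 35640.0
P = 148148.9 W

148148.9


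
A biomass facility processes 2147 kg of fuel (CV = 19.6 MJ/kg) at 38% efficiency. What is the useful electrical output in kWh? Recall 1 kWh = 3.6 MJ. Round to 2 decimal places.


Total energy = mass * CV = 2147 * 19.6 = 42081.2 MJ
Useful energy = total * eta = 42081.2 * 0.38 = 15990.86 MJ
Convert to kWh: 15990.86 / 3.6
Useful energy = 4441.90 kWh

4441.90


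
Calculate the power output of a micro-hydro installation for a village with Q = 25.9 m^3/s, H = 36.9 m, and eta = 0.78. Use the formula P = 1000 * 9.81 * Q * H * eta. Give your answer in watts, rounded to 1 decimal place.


Apply the hydropower formula P = rho * g * Q * H * eta
rho * g = 1000 * 9.81 = 9810.0
P = 9810.0 * 25.9 * 36.9 * 0.78
P = 7312901.8 W

7312901.8


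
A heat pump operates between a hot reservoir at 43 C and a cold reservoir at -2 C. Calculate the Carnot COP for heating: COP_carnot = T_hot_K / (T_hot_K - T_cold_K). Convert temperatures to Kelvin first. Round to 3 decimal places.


Convert to Kelvin:
  T_hot = 43 + 273.15 = 316.15 K
  T_cold = -2 + 273.15 = 271.15 K
Apply Carnot COP formula:
  COP = T_hot_K / (T_hot_K - T_cold_K) = 316.15 / 45.0
  COP = 7.026

7.026


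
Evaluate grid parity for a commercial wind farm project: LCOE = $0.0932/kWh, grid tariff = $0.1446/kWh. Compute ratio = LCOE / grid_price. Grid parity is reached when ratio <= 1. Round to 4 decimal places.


Compare LCOE to grid price:
  LCOE = $0.0932/kWh, Grid price = $0.1446/kWh
  Ratio = LCOE / grid_price = 0.0932 / 0.1446 = 0.6445
  Grid parity achieved (ratio <= 1)? yes

0.6445


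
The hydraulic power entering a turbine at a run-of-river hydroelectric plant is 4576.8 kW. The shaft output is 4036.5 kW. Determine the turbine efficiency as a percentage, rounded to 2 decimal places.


Turbine efficiency = (output power / input power) * 100
eta = (4036.5 / 4576.8) * 100
eta = 88.19%

88.19


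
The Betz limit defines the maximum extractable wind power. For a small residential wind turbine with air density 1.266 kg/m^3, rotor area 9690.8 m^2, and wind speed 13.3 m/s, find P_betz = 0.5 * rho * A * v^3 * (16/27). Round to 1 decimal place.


The Betz coefficient Cp_max = 16/27 = 0.5926
v^3 = 13.3^3 = 2352.637
P_betz = 0.5 * rho * A * v^3 * Cp_max
P_betz = 0.5 * 1.266 * 9690.8 * 2352.637 * 0.5926
P_betz = 8552133.7 W

8552133.7


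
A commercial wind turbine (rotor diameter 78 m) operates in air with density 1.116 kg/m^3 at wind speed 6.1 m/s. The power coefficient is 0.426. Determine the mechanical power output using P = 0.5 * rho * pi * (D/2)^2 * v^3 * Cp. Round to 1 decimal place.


Step 1 -- Compute swept area:
  A = pi * (D/2)^2 = pi * (78/2)^2 = 4778.36 m^2
Step 2 -- Apply wind power equation:
  P = 0.5 * rho * A * v^3 * Cp
  v^3 = 6.1^3 = 226.981
  P = 0.5 * 1.116 * 4778.36 * 226.981 * 0.426
  P = 257817.5 W

257817.5


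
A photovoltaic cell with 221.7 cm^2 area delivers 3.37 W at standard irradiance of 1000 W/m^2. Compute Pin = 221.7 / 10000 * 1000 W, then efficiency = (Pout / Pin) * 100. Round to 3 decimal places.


First compute the input power:
  Pin = area_cm2 / 10000 * G = 221.7 / 10000 * 1000 = 22.17 W
Then compute efficiency:
  Efficiency = (Pout / Pin) * 100 = (3.37 / 22.17) * 100
  Efficiency = 15.201%

15.201


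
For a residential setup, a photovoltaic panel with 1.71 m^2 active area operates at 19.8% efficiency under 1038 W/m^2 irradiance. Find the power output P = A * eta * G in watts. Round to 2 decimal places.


Use the solar power formula P = A * eta * G.
Given: A = 1.71 m^2, eta = 0.198, G = 1038 W/m^2
P = 1.71 * 0.198 * 1038
P = 351.45 W

351.45


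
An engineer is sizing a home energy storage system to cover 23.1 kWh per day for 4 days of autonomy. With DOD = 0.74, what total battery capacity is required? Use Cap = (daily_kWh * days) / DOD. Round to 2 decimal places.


Total energy needed = daily * days = 23.1 * 4 = 92.4 kWh
Account for depth of discharge:
  Cap = total_energy / DOD = 92.4 / 0.74
  Cap = 124.86 kWh

124.86


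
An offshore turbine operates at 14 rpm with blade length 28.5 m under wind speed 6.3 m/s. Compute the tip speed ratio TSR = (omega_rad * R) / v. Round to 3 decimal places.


Convert rotational speed to rad/s:
  omega = 14 * 2 * pi / 60 = 1.4661 rad/s
Compute tip speed:
  v_tip = omega * R = 1.4661 * 28.5 = 41.783 m/s
Tip speed ratio:
  TSR = v_tip / v_wind = 41.783 / 6.3 = 6.632

6.632


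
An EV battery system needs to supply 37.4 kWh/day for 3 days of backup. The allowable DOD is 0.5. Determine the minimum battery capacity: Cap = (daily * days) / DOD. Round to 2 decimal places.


Total energy needed = daily * days = 37.4 * 3 = 112.2 kWh
Account for depth of discharge:
  Cap = total_energy / DOD = 112.2 / 0.5
  Cap = 224.40 kWh

224.40


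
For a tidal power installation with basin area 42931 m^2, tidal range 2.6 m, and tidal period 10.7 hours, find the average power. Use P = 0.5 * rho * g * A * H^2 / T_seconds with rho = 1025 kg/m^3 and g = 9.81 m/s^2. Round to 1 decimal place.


Convert period to seconds: T = 10.7 * 3600 = 38520.0 s
H^2 = 2.6^2 = 6.76
P = 0.5 * rho * g * A * H^2 / T
P = 0.5 * 1025 * 9.81 * 42931 * 6.76 / 38520.0
P = 37878.6 W

37878.6


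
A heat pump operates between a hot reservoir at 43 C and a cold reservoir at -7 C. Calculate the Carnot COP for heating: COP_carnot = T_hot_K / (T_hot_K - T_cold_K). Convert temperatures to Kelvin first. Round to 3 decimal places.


Convert to Kelvin:
  T_hot = 43 + 273.15 = 316.15 K
  T_cold = -7 + 273.15 = 266.15 K
Apply Carnot COP formula:
  COP = T_hot_K / (T_hot_K - T_cold_K) = 316.15 / 50.0
  COP = 6.323

6.323


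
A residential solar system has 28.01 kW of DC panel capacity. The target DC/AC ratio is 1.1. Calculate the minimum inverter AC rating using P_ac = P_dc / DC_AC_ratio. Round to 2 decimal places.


The inverter AC capacity is determined by the DC/AC ratio.
Given: P_dc = 28.01 kW, DC/AC ratio = 1.1
P_ac = P_dc / ratio = 28.01 / 1.1
P_ac = 25.46 kW

25.46


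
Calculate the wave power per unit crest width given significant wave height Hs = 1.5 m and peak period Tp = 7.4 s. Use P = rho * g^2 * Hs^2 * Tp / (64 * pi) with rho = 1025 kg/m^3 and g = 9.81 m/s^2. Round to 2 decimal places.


Apply wave power formula:
  g^2 = 9.81^2 = 96.2361
  Hs^2 = 1.5^2 = 2.25
  Numerator = rho * g^2 * Hs^2 * Tp = 1025 * 96.2361 * 2.25 * 7.4 = 1642389.34
  Denominator = 64 * pi = 201.0619
  P = 1642389.34 / 201.0619 = 8168.57 W/m

8168.57


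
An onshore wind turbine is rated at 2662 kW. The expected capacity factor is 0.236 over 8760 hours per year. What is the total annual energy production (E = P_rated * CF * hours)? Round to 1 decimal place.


Annual energy = rated_kW * capacity_factor * hours_per_year
Given: P_rated = 2662 kW, CF = 0.236, hours = 8760
E = 2662 * 0.236 * 8760
E = 5503312.3 kWh

5503312.3


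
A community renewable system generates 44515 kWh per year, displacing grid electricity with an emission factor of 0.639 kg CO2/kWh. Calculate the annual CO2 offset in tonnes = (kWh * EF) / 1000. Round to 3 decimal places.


CO2 offset in kg = generation * emission_factor
CO2 offset = 44515 * 0.639 = 28445.09 kg
Convert to tonnes:
  CO2 offset = 28445.09 / 1000 = 28.445 tonnes

28.445


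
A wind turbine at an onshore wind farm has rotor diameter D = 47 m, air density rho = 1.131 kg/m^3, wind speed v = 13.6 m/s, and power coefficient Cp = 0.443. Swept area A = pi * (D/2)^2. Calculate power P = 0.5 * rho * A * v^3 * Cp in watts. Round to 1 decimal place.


Step 1 -- Compute swept area:
  A = pi * (D/2)^2 = pi * (47/2)^2 = 1734.94 m^2
Step 2 -- Apply wind power equation:
  P = 0.5 * rho * A * v^3 * Cp
  v^3 = 13.6^3 = 2515.456
  P = 0.5 * 1.131 * 1734.94 * 2515.456 * 0.443
  P = 1093298.3 W

1093298.3


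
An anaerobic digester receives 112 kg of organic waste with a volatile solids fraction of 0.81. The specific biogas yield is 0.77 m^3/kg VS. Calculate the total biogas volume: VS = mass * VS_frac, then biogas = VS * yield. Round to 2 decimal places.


Compute volatile solids:
  VS = mass * VS_fraction = 112 * 0.81 = 90.72 kg
Calculate biogas volume:
  Biogas = VS * specific_yield = 90.72 * 0.77
  Biogas = 69.85 m^3

69.85


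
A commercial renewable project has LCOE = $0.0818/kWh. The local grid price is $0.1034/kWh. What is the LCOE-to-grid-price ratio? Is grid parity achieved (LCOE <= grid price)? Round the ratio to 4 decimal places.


Compare LCOE to grid price:
  LCOE = $0.0818/kWh, Grid price = $0.1034/kWh
  Ratio = LCOE / grid_price = 0.0818 / 0.1034 = 0.7911
  Grid parity achieved (ratio <= 1)? yes

0.7911


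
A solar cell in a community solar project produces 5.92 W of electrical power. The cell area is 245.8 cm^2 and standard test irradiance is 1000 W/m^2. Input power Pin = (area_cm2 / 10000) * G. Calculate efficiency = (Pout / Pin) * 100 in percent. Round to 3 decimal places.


First compute the input power:
  Pin = area_cm2 / 10000 * G = 245.8 / 10000 * 1000 = 24.58 W
Then compute efficiency:
  Efficiency = (Pout / Pin) * 100 = (5.92 / 24.58) * 100
  Efficiency = 24.085%

24.085


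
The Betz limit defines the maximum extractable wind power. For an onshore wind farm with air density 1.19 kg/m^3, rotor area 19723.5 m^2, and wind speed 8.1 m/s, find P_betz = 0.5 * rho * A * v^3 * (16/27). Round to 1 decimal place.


The Betz coefficient Cp_max = 16/27 = 0.5926
v^3 = 8.1^3 = 531.441
P_betz = 0.5 * rho * A * v^3 * Cp_max
P_betz = 0.5 * 1.19 * 19723.5 * 531.441 * 0.5926
P_betz = 3695832.0 W

3695832.0


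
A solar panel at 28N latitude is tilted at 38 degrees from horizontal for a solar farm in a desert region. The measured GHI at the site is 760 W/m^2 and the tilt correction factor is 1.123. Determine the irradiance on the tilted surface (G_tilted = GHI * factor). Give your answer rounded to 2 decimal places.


Identify the given values:
  GHI = 760 W/m^2, tilt correction factor = 1.123
Apply the formula G_tilted = GHI * factor:
  G_tilted = 760 * 1.123
  G_tilted = 853.48 W/m^2

853.48


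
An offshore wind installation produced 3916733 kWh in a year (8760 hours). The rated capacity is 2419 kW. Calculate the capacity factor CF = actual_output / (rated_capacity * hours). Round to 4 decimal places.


Capacity factor = actual output / maximum possible output
Maximum possible = rated * hours = 2419 * 8760 = 21190440 kWh
CF = 3916733 / 21190440
CF = 0.1848

0.1848


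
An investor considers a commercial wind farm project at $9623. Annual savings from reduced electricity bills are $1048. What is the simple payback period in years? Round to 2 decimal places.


Simple payback period = initial cost / annual savings
Payback = 9623 / 1048
Payback = 9.18 years

9.18


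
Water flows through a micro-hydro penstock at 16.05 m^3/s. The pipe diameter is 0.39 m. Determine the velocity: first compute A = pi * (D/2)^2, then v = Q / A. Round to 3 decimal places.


Compute pipe cross-sectional area:
  A = pi * (D/2)^2 = pi * (0.39/2)^2 = 0.1195 m^2
Calculate velocity:
  v = Q / A = 16.05 / 0.1195
  v = 134.356 m/s

134.356


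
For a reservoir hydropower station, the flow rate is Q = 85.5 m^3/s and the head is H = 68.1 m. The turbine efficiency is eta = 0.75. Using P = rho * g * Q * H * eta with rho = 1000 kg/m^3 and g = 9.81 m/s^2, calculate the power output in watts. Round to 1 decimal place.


Apply the hydropower formula P = rho * g * Q * H * eta
rho * g = 1000 * 9.81 = 9810.0
P = 9810.0 * 85.5 * 68.1 * 0.75
P = 42839411.6 W

42839411.6


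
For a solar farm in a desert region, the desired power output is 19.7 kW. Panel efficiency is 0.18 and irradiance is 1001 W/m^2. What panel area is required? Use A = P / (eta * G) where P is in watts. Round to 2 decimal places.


Convert target power to watts: P = 19.7 * 1000 = 19700.0 W
Compute denominator: eta * G = 0.18 * 1001 = 180.18
Required area A = P / (eta * G) = 19700.0 / 180.18
A = 109.34 m^2

109.34


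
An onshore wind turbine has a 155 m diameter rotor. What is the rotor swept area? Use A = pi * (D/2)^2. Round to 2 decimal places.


Compute the rotor radius:
  r = D / 2 = 155 / 2 = 77.5 m
Calculate swept area:
  A = pi * r^2 = pi * 77.5^2
  A = 18869.19 m^2

18869.19


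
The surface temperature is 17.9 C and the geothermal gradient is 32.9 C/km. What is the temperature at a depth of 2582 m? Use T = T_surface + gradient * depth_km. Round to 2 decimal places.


Convert depth to km: 2582 / 1000 = 2.582 km
Temperature increase = gradient * depth_km = 32.9 * 2.582 = 84.95 C
Temperature at depth = T_surface + delta_T = 17.9 + 84.95
T = 102.85 C

102.85


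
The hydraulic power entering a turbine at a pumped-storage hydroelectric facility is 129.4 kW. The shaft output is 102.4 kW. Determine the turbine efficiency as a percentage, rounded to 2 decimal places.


Turbine efficiency = (output power / input power) * 100
eta = (102.4 / 129.4) * 100
eta = 79.13%

79.13


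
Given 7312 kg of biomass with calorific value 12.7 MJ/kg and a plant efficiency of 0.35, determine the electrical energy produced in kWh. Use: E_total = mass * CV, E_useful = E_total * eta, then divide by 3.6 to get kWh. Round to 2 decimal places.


Total energy = mass * CV = 7312 * 12.7 = 92862.4 MJ
Useful energy = total * eta = 92862.4 * 0.35 = 32501.84 MJ
Convert to kWh: 32501.84 / 3.6
Useful energy = 9028.29 kWh

9028.29


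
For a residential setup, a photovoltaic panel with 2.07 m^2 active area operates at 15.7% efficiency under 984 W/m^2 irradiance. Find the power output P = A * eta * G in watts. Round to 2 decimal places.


Use the solar power formula P = A * eta * G.
Given: A = 2.07 m^2, eta = 0.157, G = 984 W/m^2
P = 2.07 * 0.157 * 984
P = 319.79 W

319.79


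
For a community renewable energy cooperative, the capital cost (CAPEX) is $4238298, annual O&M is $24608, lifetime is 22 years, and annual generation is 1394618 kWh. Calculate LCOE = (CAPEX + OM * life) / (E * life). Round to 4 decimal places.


Total cost = CAPEX + OM * lifetime = 4238298 + 24608 * 22 = 4238298 + 541376 = 4779674
Total generation = annual * lifetime = 1394618 * 22 = 30681596 kWh
LCOE = 4779674 / 30681596
LCOE = 0.1558 $/kWh

0.1558


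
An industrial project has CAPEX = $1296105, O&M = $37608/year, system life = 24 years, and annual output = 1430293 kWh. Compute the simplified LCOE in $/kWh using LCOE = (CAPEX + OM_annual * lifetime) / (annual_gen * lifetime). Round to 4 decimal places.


Total cost = CAPEX + OM * lifetime = 1296105 + 37608 * 24 = 1296105 + 902592 = 2198697
Total generation = annual * lifetime = 1430293 * 24 = 34327032 kWh
LCOE = 2198697 / 34327032
LCOE = 0.0641 $/kWh

0.0641


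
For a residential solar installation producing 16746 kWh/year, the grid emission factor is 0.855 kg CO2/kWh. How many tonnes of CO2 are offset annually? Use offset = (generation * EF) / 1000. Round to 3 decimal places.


CO2 offset in kg = generation * emission_factor
CO2 offset = 16746 * 0.855 = 14317.83 kg
Convert to tonnes:
  CO2 offset = 14317.83 / 1000 = 14.318 tonnes

14.318


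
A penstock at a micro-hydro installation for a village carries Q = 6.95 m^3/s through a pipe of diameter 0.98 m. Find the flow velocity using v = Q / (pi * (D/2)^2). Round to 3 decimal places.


Compute pipe cross-sectional area:
  A = pi * (D/2)^2 = pi * (0.98/2)^2 = 0.7543 m^2
Calculate velocity:
  v = Q / A = 6.95 / 0.7543
  v = 9.214 m/s

9.214


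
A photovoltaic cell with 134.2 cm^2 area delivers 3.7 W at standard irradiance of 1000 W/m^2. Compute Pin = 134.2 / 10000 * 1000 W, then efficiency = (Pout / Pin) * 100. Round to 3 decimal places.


First compute the input power:
  Pin = area_cm2 / 10000 * G = 134.2 / 10000 * 1000 = 13.42 W
Then compute efficiency:
  Efficiency = (Pout / Pin) * 100 = (3.7 / 13.42) * 100
  Efficiency = 27.571%

27.571


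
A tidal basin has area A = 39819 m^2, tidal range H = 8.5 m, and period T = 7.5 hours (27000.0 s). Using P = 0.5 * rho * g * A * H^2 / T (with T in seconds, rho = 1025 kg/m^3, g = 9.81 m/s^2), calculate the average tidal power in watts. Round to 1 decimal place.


Convert period to seconds: T = 7.5 * 3600 = 27000.0 s
H^2 = 8.5^2 = 72.25
P = 0.5 * rho * g * A * H^2 / T
P = 0.5 * 1025 * 9.81 * 39819 * 72.25 / 27000.0
P = 535707.0 W

535707.0


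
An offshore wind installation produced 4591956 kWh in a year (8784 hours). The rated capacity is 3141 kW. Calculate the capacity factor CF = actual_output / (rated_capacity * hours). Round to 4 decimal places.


Capacity factor = actual output / maximum possible output
Maximum possible = rated * hours = 3141 * 8784 = 27590544 kWh
CF = 4591956 / 27590544
CF = 0.1664

0.1664


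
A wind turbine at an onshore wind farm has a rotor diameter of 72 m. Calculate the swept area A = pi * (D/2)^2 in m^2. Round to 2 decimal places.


Compute the rotor radius:
  r = D / 2 = 72 / 2 = 36.0 m
Calculate swept area:
  A = pi * r^2 = pi * 36.0^2
  A = 4071.50 m^2

4071.50


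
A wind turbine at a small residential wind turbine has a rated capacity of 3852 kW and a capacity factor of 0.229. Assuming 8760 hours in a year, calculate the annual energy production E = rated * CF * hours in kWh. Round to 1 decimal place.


Annual energy = rated_kW * capacity_factor * hours_per_year
Given: P_rated = 3852 kW, CF = 0.229, hours = 8760
E = 3852 * 0.229 * 8760
E = 7727266.1 kWh

7727266.1


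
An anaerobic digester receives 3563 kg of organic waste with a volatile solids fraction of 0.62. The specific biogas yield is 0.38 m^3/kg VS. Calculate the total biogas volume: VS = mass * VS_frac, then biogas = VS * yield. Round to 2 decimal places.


Compute volatile solids:
  VS = mass * VS_fraction = 3563 * 0.62 = 2209.06 kg
Calculate biogas volume:
  Biogas = VS * specific_yield = 2209.06 * 0.38
  Biogas = 839.44 m^3

839.44


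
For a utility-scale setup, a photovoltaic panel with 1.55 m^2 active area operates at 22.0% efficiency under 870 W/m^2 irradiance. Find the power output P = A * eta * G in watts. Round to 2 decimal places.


Use the solar power formula P = A * eta * G.
Given: A = 1.55 m^2, eta = 0.22, G = 870 W/m^2
P = 1.55 * 0.22 * 870
P = 296.67 W

296.67


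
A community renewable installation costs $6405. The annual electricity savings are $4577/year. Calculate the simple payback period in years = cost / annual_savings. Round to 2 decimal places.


Simple payback period = initial cost / annual savings
Payback = 6405 / 4577
Payback = 1.40 years

1.40


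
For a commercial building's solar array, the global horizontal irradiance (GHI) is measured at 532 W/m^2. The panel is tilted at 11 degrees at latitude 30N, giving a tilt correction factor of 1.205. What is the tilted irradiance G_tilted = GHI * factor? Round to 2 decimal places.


Identify the given values:
  GHI = 532 W/m^2, tilt correction factor = 1.205
Apply the formula G_tilted = GHI * factor:
  G_tilted = 532 * 1.205
  G_tilted = 641.06 W/m^2

641.06


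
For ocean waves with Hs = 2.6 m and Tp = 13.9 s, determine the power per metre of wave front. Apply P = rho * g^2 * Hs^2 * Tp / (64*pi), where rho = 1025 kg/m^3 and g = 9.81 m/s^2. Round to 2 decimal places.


Apply wave power formula:
  g^2 = 9.81^2 = 96.2361
  Hs^2 = 2.6^2 = 6.76
  Numerator = rho * g^2 * Hs^2 * Tp = 1025 * 96.2361 * 6.76 * 13.9 = 9268797.12
  Denominator = 64 * pi = 201.0619
  P = 9268797.12 / 201.0619 = 46099.21 W/m

46099.21


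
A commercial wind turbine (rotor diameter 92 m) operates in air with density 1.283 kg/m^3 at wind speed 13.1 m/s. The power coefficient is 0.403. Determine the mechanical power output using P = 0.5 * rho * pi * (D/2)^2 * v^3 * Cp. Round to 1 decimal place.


Step 1 -- Compute swept area:
  A = pi * (D/2)^2 = pi * (92/2)^2 = 6647.61 m^2
Step 2 -- Apply wind power equation:
  P = 0.5 * rho * A * v^3 * Cp
  v^3 = 13.1^3 = 2248.091
  P = 0.5 * 1.283 * 6647.61 * 2248.091 * 0.403
  P = 3863501.9 W

3863501.9


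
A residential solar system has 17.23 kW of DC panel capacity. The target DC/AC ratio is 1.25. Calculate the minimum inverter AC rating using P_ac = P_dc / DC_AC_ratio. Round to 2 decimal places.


The inverter AC capacity is determined by the DC/AC ratio.
Given: P_dc = 17.23 kW, DC/AC ratio = 1.25
P_ac = P_dc / ratio = 17.23 / 1.25
P_ac = 13.78 kW

13.78


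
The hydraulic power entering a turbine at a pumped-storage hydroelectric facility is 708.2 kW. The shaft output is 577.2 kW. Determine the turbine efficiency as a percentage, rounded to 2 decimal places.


Turbine efficiency = (output power / input power) * 100
eta = (577.2 / 708.2) * 100
eta = 81.50%

81.50


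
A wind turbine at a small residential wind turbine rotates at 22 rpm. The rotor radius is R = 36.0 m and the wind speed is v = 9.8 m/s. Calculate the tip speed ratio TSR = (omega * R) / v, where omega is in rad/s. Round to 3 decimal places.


Convert rotational speed to rad/s:
  omega = 22 * 2 * pi / 60 = 2.3038 rad/s
Compute tip speed:
  v_tip = omega * R = 2.3038 * 36.0 = 82.938 m/s
Tip speed ratio:
  TSR = v_tip / v_wind = 82.938 / 9.8 = 8.463

8.463


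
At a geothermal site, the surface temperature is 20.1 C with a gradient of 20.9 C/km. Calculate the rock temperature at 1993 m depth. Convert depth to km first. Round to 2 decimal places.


Convert depth to km: 1993 / 1000 = 1.993 km
Temperature increase = gradient * depth_km = 20.9 * 1.993 = 41.65 C
Temperature at depth = T_surface + delta_T = 20.1 + 41.65
T = 61.75 C

61.75


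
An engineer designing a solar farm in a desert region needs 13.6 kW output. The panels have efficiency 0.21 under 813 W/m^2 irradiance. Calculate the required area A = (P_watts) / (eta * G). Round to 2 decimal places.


Convert target power to watts: P = 13.6 * 1000 = 13600.0 W
Compute denominator: eta * G = 0.21 * 813 = 170.73
Required area A = P / (eta * G) = 13600.0 / 170.73
A = 79.66 m^2

79.66


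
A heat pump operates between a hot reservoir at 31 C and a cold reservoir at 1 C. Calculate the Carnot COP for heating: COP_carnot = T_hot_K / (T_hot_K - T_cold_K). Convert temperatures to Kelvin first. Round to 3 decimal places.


Convert to Kelvin:
  T_hot = 31 + 273.15 = 304.15 K
  T_cold = 1 + 273.15 = 274.15 K
Apply Carnot COP formula:
  COP = T_hot_K / (T_hot_K - T_cold_K) = 304.15 / 30.0
  COP = 10.138

10.138


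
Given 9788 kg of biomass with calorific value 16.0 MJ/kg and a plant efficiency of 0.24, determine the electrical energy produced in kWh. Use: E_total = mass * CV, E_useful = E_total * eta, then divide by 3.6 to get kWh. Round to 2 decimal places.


Total energy = mass * CV = 9788 * 16.0 = 156608.0 MJ
Useful energy = total * eta = 156608.0 * 0.24 = 37585.92 MJ
Convert to kWh: 37585.92 / 3.6
Useful energy = 10440.53 kWh

10440.53


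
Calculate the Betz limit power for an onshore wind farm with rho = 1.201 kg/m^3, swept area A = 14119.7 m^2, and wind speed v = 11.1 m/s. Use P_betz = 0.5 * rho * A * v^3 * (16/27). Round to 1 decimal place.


The Betz coefficient Cp_max = 16/27 = 0.5926
v^3 = 11.1^3 = 1367.631
P_betz = 0.5 * rho * A * v^3 * Cp_max
P_betz = 0.5 * 1.201 * 14119.7 * 1367.631 * 0.5926
P_betz = 6871691.2 W

6871691.2


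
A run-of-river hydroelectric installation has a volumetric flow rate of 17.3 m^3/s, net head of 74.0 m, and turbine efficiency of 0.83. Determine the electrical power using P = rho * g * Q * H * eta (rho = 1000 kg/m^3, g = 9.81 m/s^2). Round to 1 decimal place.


Apply the hydropower formula P = rho * g * Q * H * eta
rho * g = 1000 * 9.81 = 9810.0
P = 9810.0 * 17.3 * 74.0 * 0.83
P = 10423772.5 W

10423772.5


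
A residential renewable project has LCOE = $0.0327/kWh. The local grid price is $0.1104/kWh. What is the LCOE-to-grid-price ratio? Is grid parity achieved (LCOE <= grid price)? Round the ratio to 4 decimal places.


Compare LCOE to grid price:
  LCOE = $0.0327/kWh, Grid price = $0.1104/kWh
  Ratio = LCOE / grid_price = 0.0327 / 0.1104 = 0.2962
  Grid parity achieved (ratio <= 1)? yes

0.2962


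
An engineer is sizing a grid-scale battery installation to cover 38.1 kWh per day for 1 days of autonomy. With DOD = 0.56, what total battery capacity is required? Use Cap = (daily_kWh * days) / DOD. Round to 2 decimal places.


Total energy needed = daily * days = 38.1 * 1 = 38.1 kWh
Account for depth of discharge:
  Cap = total_energy / DOD = 38.1 / 0.56
  Cap = 68.04 kWh

68.04


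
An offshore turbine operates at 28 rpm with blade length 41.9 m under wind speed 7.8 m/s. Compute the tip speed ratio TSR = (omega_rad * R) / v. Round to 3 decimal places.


Convert rotational speed to rad/s:
  omega = 28 * 2 * pi / 60 = 2.9322 rad/s
Compute tip speed:
  v_tip = omega * R = 2.9322 * 41.9 = 122.857 m/s
Tip speed ratio:
  TSR = v_tip / v_wind = 122.857 / 7.8 = 15.751

15.751


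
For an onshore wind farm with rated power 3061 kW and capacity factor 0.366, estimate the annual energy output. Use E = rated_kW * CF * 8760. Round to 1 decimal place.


Annual energy = rated_kW * capacity_factor * hours_per_year
Given: P_rated = 3061 kW, CF = 0.366, hours = 8760
E = 3061 * 0.366 * 8760
E = 9814055.8 kWh

9814055.8


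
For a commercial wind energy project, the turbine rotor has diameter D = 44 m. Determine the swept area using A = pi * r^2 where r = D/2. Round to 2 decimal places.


Compute the rotor radius:
  r = D / 2 = 44 / 2 = 22.0 m
Calculate swept area:
  A = pi * r^2 = pi * 22.0^2
  A = 1520.53 m^2

1520.53


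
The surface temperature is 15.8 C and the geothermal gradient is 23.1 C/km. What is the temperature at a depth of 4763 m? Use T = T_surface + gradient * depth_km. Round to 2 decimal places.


Convert depth to km: 4763 / 1000 = 4.763 km
Temperature increase = gradient * depth_km = 23.1 * 4.763 = 110.03 C
Temperature at depth = T_surface + delta_T = 15.8 + 110.03
T = 125.83 C

125.83


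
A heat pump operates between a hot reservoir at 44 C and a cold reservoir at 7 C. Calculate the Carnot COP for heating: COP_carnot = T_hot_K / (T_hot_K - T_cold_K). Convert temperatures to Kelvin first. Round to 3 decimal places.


Convert to Kelvin:
  T_hot = 44 + 273.15 = 317.15 K
  T_cold = 7 + 273.15 = 280.15 K
Apply Carnot COP formula:
  COP = T_hot_K / (T_hot_K - T_cold_K) = 317.15 / 37.0
  COP = 8.572

8.572


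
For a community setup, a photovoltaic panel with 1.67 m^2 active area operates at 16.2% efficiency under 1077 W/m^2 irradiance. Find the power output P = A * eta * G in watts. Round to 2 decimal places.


Use the solar power formula P = A * eta * G.
Given: A = 1.67 m^2, eta = 0.162, G = 1077 W/m^2
P = 1.67 * 0.162 * 1077
P = 291.37 W

291.37


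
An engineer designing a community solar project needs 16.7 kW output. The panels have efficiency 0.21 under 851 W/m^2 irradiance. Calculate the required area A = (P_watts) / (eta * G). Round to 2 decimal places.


Convert target power to watts: P = 16.7 * 1000 = 16700.0 W
Compute denominator: eta * G = 0.21 * 851 = 178.71
Required area A = P / (eta * G) = 16700.0 / 178.71
A = 93.45 m^2

93.45


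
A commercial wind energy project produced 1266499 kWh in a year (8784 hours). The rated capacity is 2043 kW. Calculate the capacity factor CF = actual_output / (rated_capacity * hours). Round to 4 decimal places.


Capacity factor = actual output / maximum possible output
Maximum possible = rated * hours = 2043 * 8784 = 17945712 kWh
CF = 1266499 / 17945712
CF = 0.0706

0.0706


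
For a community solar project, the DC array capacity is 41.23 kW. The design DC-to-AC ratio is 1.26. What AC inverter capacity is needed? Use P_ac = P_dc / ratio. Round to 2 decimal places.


The inverter AC capacity is determined by the DC/AC ratio.
Given: P_dc = 41.23 kW, DC/AC ratio = 1.26
P_ac = P_dc / ratio = 41.23 / 1.26
P_ac = 32.72 kW

32.72


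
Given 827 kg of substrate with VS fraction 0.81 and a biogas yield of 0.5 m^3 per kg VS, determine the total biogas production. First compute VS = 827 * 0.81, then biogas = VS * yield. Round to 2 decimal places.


Compute volatile solids:
  VS = mass * VS_fraction = 827 * 0.81 = 669.87 kg
Calculate biogas volume:
  Biogas = VS * specific_yield = 669.87 * 0.5
  Biogas = 334.94 m^3

334.94


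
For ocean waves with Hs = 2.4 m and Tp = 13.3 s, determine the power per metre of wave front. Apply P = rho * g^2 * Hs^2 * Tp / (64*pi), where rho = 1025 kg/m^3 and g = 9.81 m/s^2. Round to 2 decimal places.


Apply wave power formula:
  g^2 = 9.81^2 = 96.2361
  Hs^2 = 2.4^2 = 5.76
  Numerator = rho * g^2 * Hs^2 * Tp = 1025 * 96.2361 * 5.76 * 13.3 = 7556766.53
  Denominator = 64 * pi = 201.0619
  P = 7556766.53 / 201.0619 = 37584.27 W/m

37584.27


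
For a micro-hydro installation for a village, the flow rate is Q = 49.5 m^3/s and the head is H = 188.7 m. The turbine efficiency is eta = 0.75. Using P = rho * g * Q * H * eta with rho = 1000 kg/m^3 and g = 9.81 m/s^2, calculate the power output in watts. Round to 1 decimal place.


Apply the hydropower formula P = rho * g * Q * H * eta
rho * g = 1000 * 9.81 = 9810.0
P = 9810.0 * 49.5 * 188.7 * 0.75
P = 68723832.4 W

68723832.4


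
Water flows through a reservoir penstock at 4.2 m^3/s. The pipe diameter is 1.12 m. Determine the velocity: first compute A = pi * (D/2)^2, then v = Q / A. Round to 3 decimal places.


Compute pipe cross-sectional area:
  A = pi * (D/2)^2 = pi * (1.12/2)^2 = 0.9852 m^2
Calculate velocity:
  v = Q / A = 4.2 / 0.9852
  v = 4.263 m/s

4.263


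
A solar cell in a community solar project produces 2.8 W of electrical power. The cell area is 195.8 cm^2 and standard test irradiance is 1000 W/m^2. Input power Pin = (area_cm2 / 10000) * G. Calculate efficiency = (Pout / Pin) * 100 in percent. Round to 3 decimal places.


First compute the input power:
  Pin = area_cm2 / 10000 * G = 195.8 / 10000 * 1000 = 19.58 W
Then compute efficiency:
  Efficiency = (Pout / Pin) * 100 = (2.8 / 19.58) * 100
  Efficiency = 14.300%

14.300


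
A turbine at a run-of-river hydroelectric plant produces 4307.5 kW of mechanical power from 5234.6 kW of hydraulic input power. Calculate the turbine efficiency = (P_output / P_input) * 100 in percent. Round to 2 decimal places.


Turbine efficiency = (output power / input power) * 100
eta = (4307.5 / 5234.6) * 100
eta = 82.29%

82.29


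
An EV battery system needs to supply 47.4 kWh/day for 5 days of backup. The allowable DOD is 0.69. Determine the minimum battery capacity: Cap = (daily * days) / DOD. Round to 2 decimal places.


Total energy needed = daily * days = 47.4 * 5 = 237.0 kWh
Account for depth of discharge:
  Cap = total_energy / DOD = 237.0 / 0.69
  Cap = 343.48 kWh

343.48


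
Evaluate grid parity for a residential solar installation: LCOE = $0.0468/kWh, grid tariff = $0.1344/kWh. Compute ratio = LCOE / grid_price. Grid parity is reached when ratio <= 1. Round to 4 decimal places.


Compare LCOE to grid price:
  LCOE = $0.0468/kWh, Grid price = $0.1344/kWh
  Ratio = LCOE / grid_price = 0.0468 / 0.1344 = 0.3482
  Grid parity achieved (ratio <= 1)? yes

0.3482


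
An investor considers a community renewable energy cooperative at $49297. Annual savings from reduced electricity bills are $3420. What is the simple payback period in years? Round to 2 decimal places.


Simple payback period = initial cost / annual savings
Payback = 49297 / 3420
Payback = 14.41 years

14.41


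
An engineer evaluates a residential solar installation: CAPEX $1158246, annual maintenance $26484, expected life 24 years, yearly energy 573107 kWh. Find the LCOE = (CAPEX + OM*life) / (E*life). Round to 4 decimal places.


Total cost = CAPEX + OM * lifetime = 1158246 + 26484 * 24 = 1158246 + 635616 = 1793862
Total generation = annual * lifetime = 573107 * 24 = 13754568 kWh
LCOE = 1793862 / 13754568
LCOE = 0.1304 $/kWh

0.1304


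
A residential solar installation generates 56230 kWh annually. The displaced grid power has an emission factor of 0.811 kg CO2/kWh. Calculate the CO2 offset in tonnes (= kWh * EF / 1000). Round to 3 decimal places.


CO2 offset in kg = generation * emission_factor
CO2 offset = 56230 * 0.811 = 45602.53 kg
Convert to tonnes:
  CO2 offset = 45602.53 / 1000 = 45.603 tonnes

45.603


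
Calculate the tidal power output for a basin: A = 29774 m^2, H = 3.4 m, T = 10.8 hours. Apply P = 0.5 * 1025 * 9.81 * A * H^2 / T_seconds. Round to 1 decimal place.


Convert period to seconds: T = 10.8 * 3600 = 38880.0 s
H^2 = 3.4^2 = 11.56
P = 0.5 * rho * g * A * H^2 / T
P = 0.5 * 1025 * 9.81 * 29774 * 11.56 / 38880.0
P = 44507.3 W

44507.3


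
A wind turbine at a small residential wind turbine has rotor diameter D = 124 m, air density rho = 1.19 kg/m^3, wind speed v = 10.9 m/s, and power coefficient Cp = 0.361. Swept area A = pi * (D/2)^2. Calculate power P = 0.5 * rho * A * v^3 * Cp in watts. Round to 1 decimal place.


Step 1 -- Compute swept area:
  A = pi * (D/2)^2 = pi * (124/2)^2 = 12076.28 m^2
Step 2 -- Apply wind power equation:
  P = 0.5 * rho * A * v^3 * Cp
  v^3 = 10.9^3 = 1295.029
  P = 0.5 * 1.19 * 12076.28 * 1295.029 * 0.361
  P = 3359208.1 W

3359208.1
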